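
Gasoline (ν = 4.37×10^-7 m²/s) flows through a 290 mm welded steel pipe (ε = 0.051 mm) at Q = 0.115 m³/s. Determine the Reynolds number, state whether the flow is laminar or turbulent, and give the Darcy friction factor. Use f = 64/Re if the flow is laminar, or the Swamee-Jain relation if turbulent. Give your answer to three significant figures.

Re ≈ 1.16×10^6; turbulent; f ≈ 0.0144

V = 4Q/(πD²) = 1.741 m/s
Re = VD/ν = 1.741·0.290/4.37×10^-7 = 1.16×10^6
Re > 4000 → turbulent; ε/D = 1.76×10^-4
Swamee-Jain: f = 0.01438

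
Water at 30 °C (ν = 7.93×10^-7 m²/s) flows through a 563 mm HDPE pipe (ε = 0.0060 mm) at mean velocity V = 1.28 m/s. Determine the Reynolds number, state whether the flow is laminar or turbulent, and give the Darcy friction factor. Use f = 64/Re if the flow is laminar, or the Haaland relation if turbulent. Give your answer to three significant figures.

Re ≈ 9.09×10^5; turbulent; f ≈ 0.0120

Re = VD/ν = 1.280·0.563/7.93×10^-7 = 9.09×10^5
Re > 4000 → turbulent; ε/D = 1.07×10^-5
Haaland: f = 0.01196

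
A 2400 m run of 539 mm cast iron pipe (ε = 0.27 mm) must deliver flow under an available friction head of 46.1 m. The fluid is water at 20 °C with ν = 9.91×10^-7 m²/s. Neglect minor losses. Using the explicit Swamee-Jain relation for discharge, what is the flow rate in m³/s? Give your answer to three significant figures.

Q ≈ 0.789 m³/s

Swamee-Jain (Type II): Q = -0.965·√(gD⁵h_f/L)·ln[ε/(3.7D) + √(3.17ν²L/(gD³h_f))]
√(gD⁵h_f/L) = √(9.81·0.539⁵·46.1/2400) = 0.09259
ε/(3.7D) = 1.35×10^-4; √(3.17ν²L/(gD³h_f)) = 1.03×10^-5
Q = -0.965·0.09259·ln(1.457×10^-4) = 0.7893 m³/s
Check: V = 3.46 m/s, Re = 1.88×10^6, f = 0.01705, h_f = 46.3 m ≈ 46.1 m ✓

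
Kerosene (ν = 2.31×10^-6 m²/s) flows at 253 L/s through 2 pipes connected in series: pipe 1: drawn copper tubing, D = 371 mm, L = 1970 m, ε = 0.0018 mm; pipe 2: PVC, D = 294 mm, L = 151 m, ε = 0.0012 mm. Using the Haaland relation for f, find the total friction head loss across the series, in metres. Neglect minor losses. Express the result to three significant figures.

H ≈ 25.3 m

Pipe 1: V = 2.340 m/s, Re = 3.76×10^5, ε/D = 4.85×10^-6, f = 0.01380, h_1 = f(L/D)V²/2g = 20.46 m
Pipe 2: V = 3.727 m/s, Re = 4.74×10^5, ε/D = 4.08×10^-6, f = 0.01323, h_2 = f(L/D)V²/2g = 4.810 m
Series → Q common, losses add: H = Σh = 25.27 m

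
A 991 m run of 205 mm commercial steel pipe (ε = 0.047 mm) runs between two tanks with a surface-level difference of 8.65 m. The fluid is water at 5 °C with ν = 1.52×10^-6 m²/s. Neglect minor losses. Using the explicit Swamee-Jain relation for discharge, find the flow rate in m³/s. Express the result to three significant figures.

Swamee-Jain (Type II): Q = -0.965·√(gD⁵h_f/L)·ln[ε/(3.7D) + √(3.17ν²L/(gD³h_f))]
√(gD⁵h_f/L) = √(9.81·0.205⁵·8.65/991) = 0.005568
ε/(3.7D) = 6.20×10^-5; √(3.17ν²L/(gD³h_f)) = 9.96×10^-5
Q = -0.965·0.005568·ln(1.616×10^-4) = 0.04691 m³/s
Check: V = 1.42 m/s, Re = 1.92×10^5, f = 0.01743, h_f = 8.67 m ≈ 8.65 m ✓

Q ≈ 0.0469 m³/s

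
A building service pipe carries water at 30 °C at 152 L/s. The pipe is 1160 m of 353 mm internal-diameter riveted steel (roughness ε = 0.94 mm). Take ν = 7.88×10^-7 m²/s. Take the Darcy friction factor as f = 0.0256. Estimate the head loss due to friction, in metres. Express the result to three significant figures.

h_f ≈ 10.3 m

V = 4Q/(πD²) = 4·0.152/(π·0.353²) = 1.553 m/s
h_f = f(L/D)V²/(2g) = 0.02560·(1160/0.353)·1.553²/(2·9.81) = 10.34 m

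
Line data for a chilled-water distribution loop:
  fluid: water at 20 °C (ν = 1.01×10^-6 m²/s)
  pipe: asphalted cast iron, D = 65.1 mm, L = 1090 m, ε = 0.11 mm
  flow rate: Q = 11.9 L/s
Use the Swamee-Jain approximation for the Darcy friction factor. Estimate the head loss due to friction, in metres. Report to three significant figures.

V = 4Q/(πD²) = 4·0.0119/(π·0.0651²) = 3.575 m/s
Re = VD/ν = 3.575·0.0651/1.01×10^-6 = 2.30×10^5 → turbulent
ε/D = 0.11/65.1 = 0.00169
Swamee-Jain: f = 0.02344
h_f = f(L/D)V²/(2g) = 0.02344·(1090/0.0651)·3.575²/(2·9.81) = 255.7 m

h_f ≈ 256 m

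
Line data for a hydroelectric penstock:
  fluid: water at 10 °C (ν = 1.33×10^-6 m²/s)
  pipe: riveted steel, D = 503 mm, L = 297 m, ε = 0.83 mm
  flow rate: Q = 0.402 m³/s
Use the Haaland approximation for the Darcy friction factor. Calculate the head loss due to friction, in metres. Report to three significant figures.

V = 4Q/(πD²) = 4·0.402/(π·0.503²) = 2.023 m/s
Re = VD/ν = 2.023·0.503/1.33×10^-6 = 7.65×10^5 → turbulent
ε/D = 0.83/503 = 0.00165
Haaland: f = 0.02255
h_f = f(L/D)V²/(2g) = 0.02255·(297/0.503)·2.023²/(2·9.81) = 2.778 m

h_f ≈ 2.78 m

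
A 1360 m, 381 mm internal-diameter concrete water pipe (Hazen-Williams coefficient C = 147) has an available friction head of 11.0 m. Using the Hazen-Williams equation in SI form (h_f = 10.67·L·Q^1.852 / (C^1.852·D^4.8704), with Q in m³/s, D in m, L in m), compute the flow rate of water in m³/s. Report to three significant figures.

Rearranging: Q = [h_f·C^1.852·D^4.8704 / (10.67·L)]^(1/1.852)
Q = [11.0·147^1.852·0.381^4.8704 / (10.67·1360)]^0.540 = 0.2401 m³/s

Q ≈ 0.240 m³/s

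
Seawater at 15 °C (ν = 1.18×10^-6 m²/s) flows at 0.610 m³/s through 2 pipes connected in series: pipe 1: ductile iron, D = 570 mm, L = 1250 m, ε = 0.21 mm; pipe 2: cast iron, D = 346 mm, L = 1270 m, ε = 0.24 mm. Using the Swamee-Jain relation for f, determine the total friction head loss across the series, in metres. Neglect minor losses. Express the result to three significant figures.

H ≈ 154 m

Pipe 1: V = 2.391 m/s, Re = 1.15×10^6, ε/D = 3.68×10^-4, f = 0.01625, h_1 = f(L/D)V²/2g = 10.38 m
Pipe 2: V = 6.488 m/s, Re = 1.90×10^6, ε/D = 6.94×10^-4, f = 0.01828, h_2 = f(L/D)V²/2g = 143.9 m
Series → Q common, losses add: H = Σh = 154.3 m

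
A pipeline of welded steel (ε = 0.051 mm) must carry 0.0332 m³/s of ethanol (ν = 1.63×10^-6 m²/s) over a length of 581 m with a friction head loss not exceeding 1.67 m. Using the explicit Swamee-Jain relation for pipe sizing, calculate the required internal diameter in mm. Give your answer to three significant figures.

D ≈ 229 mm

Swamee-Jain (Type III): D = 0.66·[ε^1.25·(LQ²/(gh_f))^4.75 + ν·Q^9.4·(L/(gh_f))^5.2]^0.04
LQ²/(gh_f) = 0.03909; L/(gh_f) = 35.46
Term 1 = ε^1.25·(…)^4.75 = 8.85×10^-13; Term 2 = ν·Q^9.4·(…)^5.2 = 2.34×10^-12
D = 0.66·(8.85×10^-13 + 2.34×10^-12)^0.04 = 0.2290 m = 229 mm
Check: V = 0.806 m/s, Re = 1.13×10^5, f = 0.01874, h_f = 1.57 m ≈ 1.67 m ✓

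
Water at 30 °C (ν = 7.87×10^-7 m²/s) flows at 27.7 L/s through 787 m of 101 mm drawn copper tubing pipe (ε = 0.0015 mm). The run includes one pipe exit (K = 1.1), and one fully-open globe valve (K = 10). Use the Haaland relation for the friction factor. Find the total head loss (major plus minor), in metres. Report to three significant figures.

H_L ≈ 70.9 m

V = 4Q/(πD²) = 3.457 m/s; V²/2g = 0.6092 m
Re = 4.44×10^5, ε/D = 1.49×10^-5 → f = 0.01351 (Haaland)
Major: h_f = f(L/D)·V²/2g = 0.01351·7792·0.6092 = 64.11 m
Minor: ΣK = 11.1; h_m = ΣK·V²/2g = 6.763 m
Total H_L = 64.11 + 6.763 = 70.88 m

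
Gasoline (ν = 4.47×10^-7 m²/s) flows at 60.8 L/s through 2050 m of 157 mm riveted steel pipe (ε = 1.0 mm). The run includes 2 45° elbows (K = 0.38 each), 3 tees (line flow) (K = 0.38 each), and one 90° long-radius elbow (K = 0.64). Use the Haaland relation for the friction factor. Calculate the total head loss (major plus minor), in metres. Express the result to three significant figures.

H_L ≈ 217 m

V = 4Q/(πD²) = 3.141 m/s; V²/2g = 0.5027 m
Re = 1.10×10^6, ε/D = 0.00637 → f = 0.03285 (Haaland)
Major: h_f = f(L/D)·V²/2g = 0.03285·13057·0.5027 = 215.7 m
Minor: ΣK = 2.54; h_m = ΣK·V²/2g = 1.277 m
Total H_L = 215.7 + 1.277 = 216.9 m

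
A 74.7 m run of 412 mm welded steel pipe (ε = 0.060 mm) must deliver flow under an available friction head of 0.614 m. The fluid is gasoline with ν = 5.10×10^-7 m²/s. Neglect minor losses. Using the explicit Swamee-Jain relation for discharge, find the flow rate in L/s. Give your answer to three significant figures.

Swamee-Jain (Type II): Q = -0.965·√(gD⁵h_f/L)·ln[ε/(3.7D) + √(3.17ν²L/(gD³h_f))]
√(gD⁵h_f/L) = √(9.81·0.412⁵·0.614/74.7) = 0.03094
ε/(3.7D) = 3.94×10^-5; √(3.17ν²L/(gD³h_f)) = 1.21×10^-5
Q = -0.965·0.03094·ln(5.145×10^-5) = 0.2948 m³/s
Check: V = 2.21 m/s, Re = 1.79×10^6, f = 0.01367, h_f = 0.618 m ≈ 0.614 m ✓

Q ≈ 295 L/s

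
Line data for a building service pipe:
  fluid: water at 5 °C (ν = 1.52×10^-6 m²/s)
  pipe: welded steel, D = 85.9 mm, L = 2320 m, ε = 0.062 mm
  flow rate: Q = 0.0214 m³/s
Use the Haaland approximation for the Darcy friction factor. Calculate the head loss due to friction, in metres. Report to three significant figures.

V = 4Q/(πD²) = 4·0.0214/(π·0.0859²) = 3.693 m/s
Re = VD/ν = 3.693·0.0859/1.52×10^-6 = 2.09×10^5 → turbulent
ε/D = 0.062/85.9 = 7.22×10^-4
Haaland: f = 0.01967
h_f = f(L/D)V²/(2g) = 0.01967·(2320/0.0859)·3.693²/(2·9.81) = 369.2 m

h_f ≈ 369 m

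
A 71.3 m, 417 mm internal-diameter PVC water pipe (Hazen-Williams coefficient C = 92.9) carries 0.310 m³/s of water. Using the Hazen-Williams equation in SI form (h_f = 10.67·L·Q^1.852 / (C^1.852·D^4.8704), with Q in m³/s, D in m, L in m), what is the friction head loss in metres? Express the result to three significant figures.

h_f = 10.67·71.3·0.310^1.852 / (92.9^1.852·0.417^4.8704) = 1.395 m

h_f ≈ 1.40 m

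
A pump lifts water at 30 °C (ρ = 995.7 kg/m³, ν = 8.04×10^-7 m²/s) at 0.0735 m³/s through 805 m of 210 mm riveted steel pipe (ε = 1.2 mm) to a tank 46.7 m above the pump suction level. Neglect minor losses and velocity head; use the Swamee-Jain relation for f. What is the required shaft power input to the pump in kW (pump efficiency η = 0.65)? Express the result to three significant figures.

P_shaft ≈ 82.6 kW

V = 4Q/(πD²) = 2.122 m/s; Re = 5.54×10^5; ε/D = 0.00571; f = 0.03188
h_f = f(L/D)V²/2g = 28.05 m
Total head H = z + h_f = 46.7 + 28.05 = 74.75 m
P_hyd = ρgQH = 995.7·9.81·0.0735·74.75 = 53.66 kW
P_shaft = P_hyd/η = 53.66/0.65 = 82.56 kW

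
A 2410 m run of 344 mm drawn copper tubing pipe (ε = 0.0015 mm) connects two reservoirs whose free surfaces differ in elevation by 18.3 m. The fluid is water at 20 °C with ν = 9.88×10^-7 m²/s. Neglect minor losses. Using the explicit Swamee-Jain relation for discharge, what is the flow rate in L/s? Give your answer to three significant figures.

Q ≈ 189 L/s

Swamee-Jain (Type II): Q = -0.965·√(gD⁵h_f/L)·ln[ε/(3.7D) + √(3.17ν²L/(gD³h_f))]
√(gD⁵h_f/L) = √(9.81·0.344⁵·18.3/2410) = 0.01894
ε/(3.7D) = 1.18×10^-6; √(3.17ν²L/(gD³h_f)) = 3.19×10^-5
Q = -0.965·0.01894·ln(3.312×10^-5) = 0.1886 m³/s
Check: V = 2.03 m/s, Re = 7.06×10^5, f = 0.01241, h_f = 18.2 m ≈ 18.3 m ✓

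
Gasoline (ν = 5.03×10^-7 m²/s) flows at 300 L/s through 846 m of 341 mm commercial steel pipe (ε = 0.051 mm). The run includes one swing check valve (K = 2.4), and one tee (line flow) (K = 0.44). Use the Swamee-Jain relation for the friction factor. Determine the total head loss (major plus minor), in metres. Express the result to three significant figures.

H_L ≈ 20.1 m

V = 4Q/(πD²) = 3.285 m/s; V²/2g = 0.5500 m
Re = 2.23×10^6, ε/D = 1.50×10^-4 → f = 0.01360 (Swamee-Jain)
Major: h_f = f(L/D)·V²/2g = 0.01360·2481·0.5500 = 18.55 m
Minor: ΣK = 2.84; h_m = ΣK·V²/2g = 1.562 m
Total H_L = 18.55 + 1.562 = 20.12 m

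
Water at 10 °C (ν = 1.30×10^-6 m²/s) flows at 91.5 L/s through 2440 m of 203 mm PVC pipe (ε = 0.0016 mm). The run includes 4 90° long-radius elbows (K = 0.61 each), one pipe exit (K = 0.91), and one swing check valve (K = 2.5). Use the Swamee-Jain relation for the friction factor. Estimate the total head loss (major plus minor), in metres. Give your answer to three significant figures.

H_L ≈ 68.5 m

V = 4Q/(πD²) = 2.827 m/s; V²/2g = 0.4074 m
Re = 4.41×10^5, ε/D = 7.88×10^-6 → f = 0.01351 (Swamee-Jain)
Major: h_f = f(L/D)·V²/2g = 0.01351·12020·0.4074 = 66.13 m
Minor: ΣK = 5.85; h_m = ΣK·V²/2g = 2.383 m
Total H_L = 66.13 + 2.383 = 68.51 m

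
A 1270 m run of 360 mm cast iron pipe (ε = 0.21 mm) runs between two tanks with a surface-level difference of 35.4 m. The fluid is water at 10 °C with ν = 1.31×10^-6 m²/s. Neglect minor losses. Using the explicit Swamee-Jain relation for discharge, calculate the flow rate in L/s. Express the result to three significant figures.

Swamee-Jain (Type II): Q = -0.965·√(gD⁵h_f/L)·ln[ε/(3.7D) + √(3.17ν²L/(gD³h_f))]
√(gD⁵h_f/L) = √(9.81·0.360⁵·35.4/1270) = 0.04066
ε/(3.7D) = 1.58×10^-4; √(3.17ν²L/(gD³h_f)) = 2.06×10^-5
Q = -0.965·0.04066·ln(1.783×10^-4) = 0.3387 m³/s
Check: V = 3.33 m/s, Re = 9.14×10^5, f = 0.01788, h_f = 35.6 m ≈ 35.4 m ✓

Q ≈ 339 L/s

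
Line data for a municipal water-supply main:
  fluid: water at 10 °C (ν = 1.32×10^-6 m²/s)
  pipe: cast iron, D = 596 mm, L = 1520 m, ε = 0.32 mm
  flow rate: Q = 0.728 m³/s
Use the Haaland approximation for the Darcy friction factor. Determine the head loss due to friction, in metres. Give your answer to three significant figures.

V = 4Q/(πD²) = 4·0.728/(π·0.596²) = 2.609 m/s
Re = VD/ν = 2.609·0.596/1.32×10^-6 = 1.18×10^6 → turbulent
ε/D = 0.32/596 = 5.37×10^-4
Haaland: f = 0.01736
h_f = f(L/D)V²/(2g) = 0.01736·(1520/0.596)·2.609²/(2·9.81) = 15.37 m

h_f ≈ 15.4 m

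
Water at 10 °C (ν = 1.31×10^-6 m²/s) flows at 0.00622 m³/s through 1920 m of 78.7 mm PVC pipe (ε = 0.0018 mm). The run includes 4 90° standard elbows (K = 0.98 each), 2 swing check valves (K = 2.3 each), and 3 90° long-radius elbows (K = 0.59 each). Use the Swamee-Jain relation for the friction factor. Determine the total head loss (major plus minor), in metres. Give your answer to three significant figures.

H_L ≈ 39.5 m

V = 4Q/(πD²) = 1.279 m/s; V²/2g = 0.08333 m
Re = 7.68×10^4, ε/D = 2.29×10^-5 → f = 0.01901 (Swamee-Jain)
Major: h_f = f(L/D)·V²/2g = 0.01901·24396·0.08333 = 38.65 m
Minor: ΣK = 10.3; h_m = ΣK·V²/2g = 0.8575 m
Total H_L = 38.65 + 0.8575 = 39.50 m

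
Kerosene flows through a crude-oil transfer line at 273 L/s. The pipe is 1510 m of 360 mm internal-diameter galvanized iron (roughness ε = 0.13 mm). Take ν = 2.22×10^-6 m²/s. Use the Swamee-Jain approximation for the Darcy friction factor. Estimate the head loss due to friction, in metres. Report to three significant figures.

V = 4Q/(πD²) = 4·0.273/(π·0.360²) = 2.682 m/s
Re = VD/ν = 2.682·0.360/2.22×10^-6 = 4.35×10^5 → turbulent
ε/D = 0.13/360 = 3.61×10^-4
Swamee-Jain: f = 0.01699
h_f = f(L/D)V²/(2g) = 0.01699·(1510/0.360)·2.682²/(2·9.81) = 26.13 m

h_f ≈ 26.1 m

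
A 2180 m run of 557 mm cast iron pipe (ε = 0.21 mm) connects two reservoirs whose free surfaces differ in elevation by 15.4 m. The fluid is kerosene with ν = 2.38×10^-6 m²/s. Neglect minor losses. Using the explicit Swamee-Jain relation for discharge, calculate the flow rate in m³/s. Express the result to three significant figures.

Swamee-Jain (Type II): Q = -0.965·√(gD⁵h_f/L)·ln[ε/(3.7D) + √(3.17ν²L/(gD³h_f))]
√(gD⁵h_f/L) = √(9.81·0.557⁵·15.4/2180) = 0.06095
ε/(3.7D) = 1.02×10^-4; √(3.17ν²L/(gD³h_f)) = 3.87×10^-5
Q = -0.965·0.06095·ln(1.406×10^-4) = 0.5217 m³/s
Check: V = 2.14 m/s, Re = 5.01×10^5, f = 0.01695, h_f = 15.5 m ≈ 15.4 m ✓

Q ≈ 0.522 m³/s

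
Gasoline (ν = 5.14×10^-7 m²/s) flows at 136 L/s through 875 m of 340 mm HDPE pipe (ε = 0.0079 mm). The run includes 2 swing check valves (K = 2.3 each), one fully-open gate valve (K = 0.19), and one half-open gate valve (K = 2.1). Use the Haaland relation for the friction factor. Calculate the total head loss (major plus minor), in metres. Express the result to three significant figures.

H_L ≈ 4.33 m

V = 4Q/(πD²) = 1.498 m/s; V²/2g = 0.1144 m
Re = 9.91×10^5, ε/D = 2.32×10^-5 → f = 0.01204 (Haaland)
Major: h_f = f(L/D)·V²/2g = 0.01204·2574·0.1144 = 3.543 m
Minor: ΣK = 6.89; h_m = ΣK·V²/2g = 0.7880 m
Total H_L = 3.543 + 0.7880 = 4.331 m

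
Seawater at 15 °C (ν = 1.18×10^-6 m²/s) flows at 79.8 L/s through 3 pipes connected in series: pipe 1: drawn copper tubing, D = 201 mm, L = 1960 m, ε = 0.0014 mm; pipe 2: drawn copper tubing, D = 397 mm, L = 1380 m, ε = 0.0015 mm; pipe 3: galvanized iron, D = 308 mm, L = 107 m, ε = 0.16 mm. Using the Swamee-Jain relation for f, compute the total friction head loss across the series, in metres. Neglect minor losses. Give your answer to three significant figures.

Pipe 1: V = 2.515 m/s, Re = 4.28×10^5, ε/D = 6.97×10^-6, f = 0.01356, h_1 = f(L/D)V²/2g = 42.63 m
Pipe 2: V = 0.6447 m/s, Re = 2.17×10^5, ε/D = 3.78×10^-6, f = 0.01533, h_2 = f(L/D)V²/2g = 1.128 m
Pipe 3: V = 1.071 m/s, Re = 2.80×10^5, ε/D = 5.19×10^-4, f = 0.01853, h_3 = f(L/D)V²/2g = 0.3764 m
Series → Q common, losses add: H = Σh = 44.14 m

H ≈ 44.1 m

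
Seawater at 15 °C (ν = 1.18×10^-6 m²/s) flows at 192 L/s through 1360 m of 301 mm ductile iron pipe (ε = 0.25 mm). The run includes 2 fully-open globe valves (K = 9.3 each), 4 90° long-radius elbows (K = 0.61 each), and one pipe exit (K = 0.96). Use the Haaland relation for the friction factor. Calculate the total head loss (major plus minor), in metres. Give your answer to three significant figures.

V = 4Q/(πD²) = 2.698 m/s; V²/2g = 0.3711 m
Re = 6.88×10^5, ε/D = 8.31×10^-4 → f = 0.01925 (Haaland)
Major: h_f = f(L/D)·V²/2g = 0.01925·4518·0.3711 = 32.28 m
Minor: ΣK = 22.0; h_m = ΣK·V²/2g = 8.164 m
Total H_L = 32.28 + 8.164 = 40.44 m

H_L ≈ 40.4 m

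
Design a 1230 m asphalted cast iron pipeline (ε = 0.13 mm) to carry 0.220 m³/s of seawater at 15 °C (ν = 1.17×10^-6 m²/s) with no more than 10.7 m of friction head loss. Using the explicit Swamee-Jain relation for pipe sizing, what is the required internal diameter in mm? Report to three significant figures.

D ≈ 383 mm

Swamee-Jain (Type III): D = 0.66·[ε^1.25·(LQ²/(gh_f))^4.75 + ν·Q^9.4·(L/(gh_f))^5.2]^0.04
LQ²/(gh_f) = 0.5671; L/(gh_f) = 11.72
Term 1 = ε^1.25·(…)^4.75 = 9.39×10^-7; Term 2 = ν·Q^9.4·(…)^5.2 = 2.79×10^-7
D = 0.66·(9.39×10^-7 + 2.79×10^-7)^0.04 = 0.3828 m = 383 mm
Check: V = 1.91 m/s, Re = 6.25×10^5, f = 0.01646, h_f = 9.85 m ≈ 10.7 m ✓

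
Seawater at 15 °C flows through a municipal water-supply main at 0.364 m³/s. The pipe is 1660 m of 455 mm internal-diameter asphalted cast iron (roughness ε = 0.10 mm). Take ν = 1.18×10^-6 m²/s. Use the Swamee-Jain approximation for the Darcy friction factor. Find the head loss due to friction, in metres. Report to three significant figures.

h_f ≈ 14.1 m

V = 4Q/(πD²) = 4·0.364/(π·0.455²) = 2.239 m/s
Re = VD/ν = 2.239·0.455/1.18×10^-6 = 8.63×10^5 → turbulent
ε/D = 0.10/455 = 2.20×10^-4
Swamee-Jain: f = 0.01511
h_f = f(L/D)V²/(2g) = 0.01511·(1660/0.455)·2.239²/(2·9.81) = 14.08 m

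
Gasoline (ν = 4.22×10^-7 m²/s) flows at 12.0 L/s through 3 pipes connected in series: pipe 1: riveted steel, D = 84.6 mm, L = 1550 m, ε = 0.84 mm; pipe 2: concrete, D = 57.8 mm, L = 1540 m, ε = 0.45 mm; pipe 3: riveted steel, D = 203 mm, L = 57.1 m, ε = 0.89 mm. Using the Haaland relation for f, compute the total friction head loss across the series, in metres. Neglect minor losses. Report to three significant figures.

Pipe 1: V = 2.135 m/s, Re = 4.28×10^5, ε/D = 0.00993, f = 0.03802, h_1 = f(L/D)V²/2g = 161.8 m
Pipe 2: V = 4.573 m/s, Re = 6.26×10^5, ε/D = 0.00779, f = 0.03506, h_2 = f(L/D)V²/2g = 995.9 m
Pipe 3: V = 0.3708 m/s, Re = 1.78×10^5, ε/D = 0.00438, f = 0.02978, h_3 = f(L/D)V²/2g = 0.05869 m
Series → Q common, losses add: H = Σh = 1158 m

H ≈ 1160 m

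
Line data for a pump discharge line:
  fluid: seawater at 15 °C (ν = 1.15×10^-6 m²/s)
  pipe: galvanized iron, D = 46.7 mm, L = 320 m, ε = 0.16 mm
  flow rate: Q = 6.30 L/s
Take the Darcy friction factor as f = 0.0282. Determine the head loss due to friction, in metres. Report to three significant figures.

h_f ≈ 133 m

V = 4Q/(πD²) = 4·0.00630/(π·0.0467²) = 3.678 m/s
h_f = f(L/D)V²/(2g) = 0.02820·(320/0.0467)·3.678²/(2·9.81) = 133.2 m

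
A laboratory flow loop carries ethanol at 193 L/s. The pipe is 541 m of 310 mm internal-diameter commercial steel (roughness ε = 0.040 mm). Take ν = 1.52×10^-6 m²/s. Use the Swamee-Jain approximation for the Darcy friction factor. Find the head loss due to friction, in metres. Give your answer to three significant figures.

V = 4Q/(πD²) = 4·0.193/(π·0.310²) = 2.557 m/s
Re = VD/ν = 2.557·0.310/1.52×10^-6 = 5.22×10^5 → turbulent
ε/D = 0.040/310 = 1.29×10^-4
Swamee-Jain: f = 0.01473
h_f = f(L/D)V²/(2g) = 0.01473·(541/0.310)·2.557²/(2·9.81) = 8.568 m

h_f ≈ 8.57 m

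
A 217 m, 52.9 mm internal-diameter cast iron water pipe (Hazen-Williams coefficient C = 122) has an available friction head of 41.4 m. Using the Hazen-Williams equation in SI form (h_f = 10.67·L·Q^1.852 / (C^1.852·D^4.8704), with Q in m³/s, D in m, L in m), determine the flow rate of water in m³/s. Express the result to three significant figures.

Q ≈ 0.00610 m³/s

Rearranging: Q = [h_f·C^1.852·D^4.8704 / (10.67·L)]^(1/1.852)
Q = [41.4·122^1.852·0.0529^4.8704 / (10.67·217)]^0.540 = 0.006105 m³/s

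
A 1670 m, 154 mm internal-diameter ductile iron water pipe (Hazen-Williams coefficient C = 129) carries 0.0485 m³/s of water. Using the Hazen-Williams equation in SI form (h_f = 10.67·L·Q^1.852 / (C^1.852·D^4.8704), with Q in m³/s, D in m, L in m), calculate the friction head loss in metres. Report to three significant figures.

h_f = 10.67·1670·0.0485^1.852 / (129^1.852·0.154^4.8704) = 73.31 m

h_f ≈ 73.3 m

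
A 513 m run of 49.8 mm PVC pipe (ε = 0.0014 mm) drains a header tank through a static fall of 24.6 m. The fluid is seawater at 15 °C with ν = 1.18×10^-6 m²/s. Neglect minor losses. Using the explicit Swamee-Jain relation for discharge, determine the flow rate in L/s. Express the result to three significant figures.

Q ≈ 2.99 L/s

Swamee-Jain (Type II): Q = -0.965·√(gD⁵h_f/L)·ln[ε/(3.7D) + √(3.17ν²L/(gD³h_f))]
√(gD⁵h_f/L) = √(9.81·0.0498⁵·24.6/513) = 3.796×10^-4
ε/(3.7D) = 7.60×10^-6; √(3.17ν²L/(gD³h_f)) = 2.76×10^-4
Q = -0.965·3.796×10^-4·ln(2.832×10^-4) = 0.002992 m³/s
Check: V = 1.54 m/s, Re = 6.48×10^4, f = 0.01973, h_f = 24.5 m ≈ 24.6 m ✓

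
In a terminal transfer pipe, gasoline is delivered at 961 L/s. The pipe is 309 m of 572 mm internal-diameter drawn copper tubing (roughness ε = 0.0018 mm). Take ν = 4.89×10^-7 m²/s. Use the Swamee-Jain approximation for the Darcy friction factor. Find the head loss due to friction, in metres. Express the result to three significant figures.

V = 4Q/(πD²) = 4·0.961/(π·0.572²) = 3.740 m/s
Re = VD/ν = 3.740·0.572/4.89×10^-7 = 4.37×10^6 → turbulent
ε/D = 0.0018/572 = 3.15×10^-6
Swamee-Jain: f = 0.009386
h_f = f(L/D)V²/(2g) = 0.009386·(309/0.572)·3.740²/(2·9.81) = 3.614 m

h_f ≈ 3.61 m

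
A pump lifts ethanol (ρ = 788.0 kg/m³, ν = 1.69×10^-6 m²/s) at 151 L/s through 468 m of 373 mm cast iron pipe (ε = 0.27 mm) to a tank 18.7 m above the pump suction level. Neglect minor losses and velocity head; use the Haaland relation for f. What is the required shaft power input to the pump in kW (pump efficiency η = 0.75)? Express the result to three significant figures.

P_shaft ≈ 32.8 kW

V = 4Q/(πD²) = 1.382 m/s; Re = 3.05×10^5; ε/D = 7.24×10^-4; f = 0.01925
h_f = f(L/D)V²/2g = 2.351 m
Total head H = z + h_f = 18.7 + 2.351 = 21.05 m
P_hyd = ρgQH = 788.0·9.81·0.151·21.05 = 24.57 kW
P_shaft = P_hyd/η = 24.57/0.75 = 32.76 kW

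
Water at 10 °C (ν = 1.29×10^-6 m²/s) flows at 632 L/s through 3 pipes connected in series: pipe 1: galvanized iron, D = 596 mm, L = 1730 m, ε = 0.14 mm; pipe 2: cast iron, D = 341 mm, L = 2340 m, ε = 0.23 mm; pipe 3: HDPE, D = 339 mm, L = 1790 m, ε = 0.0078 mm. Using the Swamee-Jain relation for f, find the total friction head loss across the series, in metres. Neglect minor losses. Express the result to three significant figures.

H ≈ 464 m

Pipe 1: V = 2.265 m/s, Re = 1.05×10^6, ε/D = 2.35×10^-4, f = 0.01510, h_1 = f(L/D)V²/2g = 11.47 m
Pipe 2: V = 6.920 m/s, Re = 1.83×10^6, ε/D = 6.74×10^-4, f = 0.01818, h_2 = f(L/D)V²/2g = 304.4 m
Pipe 3: V = 7.002 m/s, Re = 1.84×10^6, ε/D = 2.30×10^-5, f = 0.01126, h_3 = f(L/D)V²/2g = 148.6 m
Series → Q common, losses add: H = Σh = 464.5 m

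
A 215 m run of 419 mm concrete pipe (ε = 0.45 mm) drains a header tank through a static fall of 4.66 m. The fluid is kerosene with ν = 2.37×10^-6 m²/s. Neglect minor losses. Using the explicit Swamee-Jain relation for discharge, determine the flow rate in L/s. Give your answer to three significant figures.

Swamee-Jain (Type II): Q = -0.965·√(gD⁵h_f/L)·ln[ε/(3.7D) + √(3.17ν²L/(gD³h_f))]
√(gD⁵h_f/L) = √(9.81·0.419⁵·4.66/215) = 0.05240
ε/(3.7D) = 2.90×10^-4; √(3.17ν²L/(gD³h_f)) = 3.37×10^-5
Q = -0.965·0.05240·ln(3.240×10^-4) = 0.4063 m³/s
Check: V = 2.95 m/s, Re = 5.21×10^5, f = 0.02065, h_f = 4.69 m ≈ 4.66 m ✓

Q ≈ 406 L/s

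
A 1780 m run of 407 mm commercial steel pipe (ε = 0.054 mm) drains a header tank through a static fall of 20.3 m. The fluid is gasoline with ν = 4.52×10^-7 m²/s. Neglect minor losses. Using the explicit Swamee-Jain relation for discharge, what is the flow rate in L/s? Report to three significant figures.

Swamee-Jain (Type II): Q = -0.965·√(gD⁵h_f/L)·ln[ε/(3.7D) + √(3.17ν²L/(gD³h_f))]
√(gD⁵h_f/L) = √(9.81·0.407⁵·20.3/1780) = 0.03535
ε/(3.7D) = 3.59×10^-5; √(3.17ν²L/(gD³h_f)) = 9.27×10^-6
Q = -0.965·0.03535·ln(4.513×10^-5) = 0.3413 m³/s
Check: V = 2.62 m/s, Re = 2.36×10^6, f = 0.01331, h_f = 20.4 m ≈ 20.3 m ✓

Q ≈ 341 L/s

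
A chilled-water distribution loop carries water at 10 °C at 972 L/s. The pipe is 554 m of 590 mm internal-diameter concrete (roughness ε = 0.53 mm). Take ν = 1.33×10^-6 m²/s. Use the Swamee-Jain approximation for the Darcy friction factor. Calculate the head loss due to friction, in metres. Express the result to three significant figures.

V = 4Q/(πD²) = 4·0.972/(π·0.590²) = 3.555 m/s
Re = VD/ν = 3.555·0.590/1.33×10^-6 = 1.58×10^6 → turbulent
ε/D = 0.53/590 = 8.98×10^-4
Swamee-Jain: f = 0.01941
h_f = f(L/D)V²/(2g) = 0.01941·(554/0.590)·3.555²/(2·9.81) = 11.74 m

h_f ≈ 11.7 m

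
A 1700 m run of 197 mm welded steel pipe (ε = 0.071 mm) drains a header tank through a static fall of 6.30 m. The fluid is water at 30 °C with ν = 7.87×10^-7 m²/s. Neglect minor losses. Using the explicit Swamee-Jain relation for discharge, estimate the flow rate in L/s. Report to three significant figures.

Swamee-Jain (Type II): Q = -0.965·√(gD⁵h_f/L)·ln[ε/(3.7D) + √(3.17ν²L/(gD³h_f))]
√(gD⁵h_f/L) = √(9.81·0.197⁵·6.30/1700) = 0.003284
ε/(3.7D) = 9.74×10^-5; √(3.17ν²L/(gD³h_f)) = 8.40×10^-5
Q = -0.965·0.003284·ln(1.815×10^-4) = 0.02730 m³/s
Check: V = 0.896 m/s, Re = 2.24×10^5, f = 0.01795, h_f = 6.33 m ≈ 6.30 m ✓

Q ≈ 27.3 L/s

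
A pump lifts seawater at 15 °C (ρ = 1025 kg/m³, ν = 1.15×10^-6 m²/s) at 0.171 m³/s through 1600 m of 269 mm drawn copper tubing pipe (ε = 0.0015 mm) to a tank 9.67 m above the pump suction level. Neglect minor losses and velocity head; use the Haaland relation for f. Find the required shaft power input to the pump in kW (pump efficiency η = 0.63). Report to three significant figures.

V = 4Q/(πD²) = 3.009 m/s; Re = 7.04×10^5; ε/D = 5.58×10^-6; f = 0.01238
h_f = f(L/D)V²/2g = 33.97 m
Total head H = z + h_f = 9.67 + 33.97 = 43.64 m
P_hyd = ρgQH = 1025·9.81·0.171·43.64 = 75.04 kW
P_shaft = P_hyd/η = 75.04/0.63 = 119.1 kW

P_shaft ≈ 119 kW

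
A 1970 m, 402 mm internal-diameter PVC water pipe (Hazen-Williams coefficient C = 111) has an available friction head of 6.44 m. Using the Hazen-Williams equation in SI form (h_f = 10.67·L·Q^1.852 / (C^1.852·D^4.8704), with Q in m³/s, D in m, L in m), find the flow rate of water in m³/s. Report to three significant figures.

Q ≈ 0.128 m³/s

Rearranging: Q = [h_f·C^1.852·D^4.8704 / (10.67·L)]^(1/1.852)
Q = [6.44·111^1.852·0.402^4.8704 / (10.67·1970)]^0.540 = 0.1280 m³/s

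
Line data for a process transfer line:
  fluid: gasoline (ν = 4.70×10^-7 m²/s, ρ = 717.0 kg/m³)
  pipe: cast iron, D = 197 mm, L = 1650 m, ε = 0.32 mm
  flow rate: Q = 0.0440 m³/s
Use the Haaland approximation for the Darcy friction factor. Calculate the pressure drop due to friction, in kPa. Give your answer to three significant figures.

Δp ≈ 141 kPa

V = 4Q/(πD²) = 4·0.0440/(π·0.197²) = 1.444 m/s
Re = VD/ν = 1.444·0.197/4.70×10^-7 = 6.05×10^5 → turbulent
ε/D = 0.32/197 = 0.00162
Haaland: f = 0.02253
h_f = f(L/D)V²/(2g) = 0.02253·(1650/0.197)·1.444²/(2·9.81) = 20.04 m
Δp = ρg·h_f = 717.0·9.81·20.04 = 141.0 kPa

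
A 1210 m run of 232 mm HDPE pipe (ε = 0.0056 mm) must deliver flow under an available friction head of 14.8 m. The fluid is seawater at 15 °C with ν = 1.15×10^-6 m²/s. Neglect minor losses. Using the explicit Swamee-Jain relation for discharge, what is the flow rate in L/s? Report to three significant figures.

Q ≈ 84.3 L/s

Swamee-Jain (Type II): Q = -0.965·√(gD⁵h_f/L)·ln[ε/(3.7D) + √(3.17ν²L/(gD³h_f))]
√(gD⁵h_f/L) = √(9.81·0.232⁵·14.8/1210) = 0.008980
ε/(3.7D) = 6.52×10^-6; √(3.17ν²L/(gD³h_f)) = 5.29×10^-5
Q = -0.965·0.008980·ln(5.942×10^-5) = 0.08433 m³/s
Check: V = 1.99 m/s, Re = 4.02×10^5, f = 0.01395, h_f = 14.8 m ≈ 14.8 m ✓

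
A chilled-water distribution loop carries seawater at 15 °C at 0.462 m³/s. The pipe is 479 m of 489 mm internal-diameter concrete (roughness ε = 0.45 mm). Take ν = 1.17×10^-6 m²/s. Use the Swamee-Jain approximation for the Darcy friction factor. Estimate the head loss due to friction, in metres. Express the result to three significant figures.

h_f ≈ 5.94 m

V = 4Q/(πD²) = 4·0.462/(π·0.489²) = 2.460 m/s
Re = VD/ν = 2.460·0.489/1.17×10^-6 = 1.03×10^6 → turbulent
ε/D = 0.45/489 = 9.20×10^-4
Swamee-Jain: f = 0.01965
h_f = f(L/D)V²/(2g) = 0.01965·(479/0.489)·2.460²/(2·9.81) = 5.936 m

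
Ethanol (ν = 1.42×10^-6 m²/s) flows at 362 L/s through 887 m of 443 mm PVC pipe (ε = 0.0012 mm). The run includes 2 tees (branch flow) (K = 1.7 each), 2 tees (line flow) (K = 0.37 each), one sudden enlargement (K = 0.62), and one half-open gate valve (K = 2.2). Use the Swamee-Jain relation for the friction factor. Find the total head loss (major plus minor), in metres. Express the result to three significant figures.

V = 4Q/(πD²) = 2.349 m/s; V²/2g = 0.2811 m
Re = 7.33×10^5, ε/D = 2.71×10^-6 → f = 0.01230 (Swamee-Jain)
Major: h_f = f(L/D)·V²/2g = 0.01230·2002·0.2811 = 6.921 m
Minor: ΣK = 6.96; h_m = ΣK·V²/2g = 1.957 m
Total H_L = 6.921 + 1.957 = 8.878 m

H_L ≈ 8.88 m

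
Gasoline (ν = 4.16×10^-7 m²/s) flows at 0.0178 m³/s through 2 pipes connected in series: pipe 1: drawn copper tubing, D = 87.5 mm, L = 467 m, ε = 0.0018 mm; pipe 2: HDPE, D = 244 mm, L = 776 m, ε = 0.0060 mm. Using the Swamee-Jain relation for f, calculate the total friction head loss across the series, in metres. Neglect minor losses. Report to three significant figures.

Pipe 1: V = 2.960 m/s, Re = 6.23×10^5, ε/D = 2.06×10^-5, f = 0.01296, h_1 = f(L/D)V²/2g = 30.89 m
Pipe 2: V = 0.3807 m/s, Re = 2.23×10^5, ε/D = 2.46×10^-5, f = 0.01544, h_2 = f(L/D)V²/2g = 0.3628 m
Series → Q common, losses add: H = Σh = 31.26 m

H ≈ 31.3 m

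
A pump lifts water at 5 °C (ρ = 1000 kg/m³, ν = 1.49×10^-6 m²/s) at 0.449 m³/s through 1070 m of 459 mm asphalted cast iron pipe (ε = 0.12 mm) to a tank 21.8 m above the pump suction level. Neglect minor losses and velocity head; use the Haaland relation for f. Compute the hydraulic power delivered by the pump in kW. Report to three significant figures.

P_hyd ≈ 155 kW

V = 4Q/(πD²) = 2.714 m/s; Re = 8.36×10^5; ε/D = 2.61×10^-4; f = 0.01536
h_f = f(L/D)V²/2g = 13.44 m
Total head H = z + h_f = 21.8 + 13.44 = 35.24 m
P_hyd = ρgQH = 1000·9.81·0.449·35.24 = 155.2 kW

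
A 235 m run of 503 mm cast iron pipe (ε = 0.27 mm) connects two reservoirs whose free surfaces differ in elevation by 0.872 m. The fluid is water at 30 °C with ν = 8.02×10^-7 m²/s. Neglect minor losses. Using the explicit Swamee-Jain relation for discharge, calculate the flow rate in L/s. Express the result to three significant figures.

Q ≈ 288 L/s

Swamee-Jain (Type II): Q = -0.965·√(gD⁵h_f/L)·ln[ε/(3.7D) + √(3.17ν²L/(gD³h_f))]
√(gD⁵h_f/L) = √(9.81·0.503⁵·0.872/235) = 0.03424
ε/(3.7D) = 1.45×10^-4; √(3.17ν²L/(gD³h_f)) = 2.10×10^-5
Q = -0.965·0.03424·ln(1.661×10^-4) = 0.2875 m³/s
Check: V = 1.45 m/s, Re = 9.08×10^5, f = 0.01759, h_f = 0.877 m ≈ 0.872 m ✓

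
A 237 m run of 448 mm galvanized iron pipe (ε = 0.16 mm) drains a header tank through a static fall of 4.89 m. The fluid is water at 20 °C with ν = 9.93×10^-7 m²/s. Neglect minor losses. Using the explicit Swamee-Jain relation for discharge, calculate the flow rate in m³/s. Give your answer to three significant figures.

Swamee-Jain (Type II): Q = -0.965·√(gD⁵h_f/L)·ln[ε/(3.7D) + √(3.17ν²L/(gD³h_f))]
√(gD⁵h_f/L) = √(9.81·0.448⁵·4.89/237) = 0.06044
ε/(3.7D) = 9.65×10^-5; √(3.17ν²L/(gD³h_f)) = 1.31×10^-5
Q = -0.965·0.06044·ln(1.096×10^-4) = 0.5318 m³/s
Check: V = 3.37 m/s, Re = 1.52×10^6, f = 0.01602, h_f = 4.92 m ≈ 4.89 m ✓

Q ≈ 0.532 m³/s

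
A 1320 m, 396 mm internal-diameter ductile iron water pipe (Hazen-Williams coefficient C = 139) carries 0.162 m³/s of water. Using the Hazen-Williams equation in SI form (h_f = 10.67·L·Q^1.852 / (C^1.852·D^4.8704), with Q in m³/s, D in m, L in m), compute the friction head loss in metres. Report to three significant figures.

h_f ≈ 4.73 m

h_f = 10.67·1320·0.162^1.852 / (139^1.852·0.396^4.8704) = 4.735 m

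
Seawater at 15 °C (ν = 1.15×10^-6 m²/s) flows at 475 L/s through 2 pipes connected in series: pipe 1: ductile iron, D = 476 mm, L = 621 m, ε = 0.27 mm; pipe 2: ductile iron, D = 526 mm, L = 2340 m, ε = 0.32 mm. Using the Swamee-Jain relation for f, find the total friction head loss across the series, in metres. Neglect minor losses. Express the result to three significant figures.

Pipe 1: V = 2.669 m/s, Re = 1.10×10^6, ε/D = 5.67×10^-4, f = 0.01769, h_1 = f(L/D)V²/2g = 8.382 m
Pipe 2: V = 2.186 m/s, Re = 1.00×10^6, ε/D = 6.08×10^-4, f = 0.01799, h_2 = f(L/D)V²/2g = 19.49 m
Series → Q common, losses add: H = Σh = 27.88 m

H ≈ 27.9 m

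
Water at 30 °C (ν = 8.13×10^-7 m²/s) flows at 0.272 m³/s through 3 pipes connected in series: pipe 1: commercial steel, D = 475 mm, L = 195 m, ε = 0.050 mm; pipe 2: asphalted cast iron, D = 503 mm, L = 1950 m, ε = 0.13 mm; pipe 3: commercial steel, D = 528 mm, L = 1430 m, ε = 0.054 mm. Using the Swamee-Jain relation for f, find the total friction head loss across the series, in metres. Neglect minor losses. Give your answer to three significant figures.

Pipe 1: V = 1.535 m/s, Re = 8.97×10^5, ε/D = 1.05×10^-4, f = 0.01371, h_1 = f(L/D)V²/2g = 0.6758 m
Pipe 2: V = 1.369 m/s, Re = 8.47×10^5, ε/D = 2.58×10^-4, f = 0.01550, h_2 = f(L/D)V²/2g = 5.739 m
Pipe 3: V = 1.242 m/s, Re = 8.07×10^5, ε/D = 1.02×10^-4, f = 0.01380, h_3 = f(L/D)V²/2g = 2.939 m
Series → Q common, losses add: H = Σh = 9.354 m

H ≈ 9.35 m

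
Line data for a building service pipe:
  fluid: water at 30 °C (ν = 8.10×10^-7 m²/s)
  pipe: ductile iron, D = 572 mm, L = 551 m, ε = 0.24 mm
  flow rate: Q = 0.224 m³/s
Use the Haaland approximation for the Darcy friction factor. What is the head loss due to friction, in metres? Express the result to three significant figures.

V = 4Q/(πD²) = 4·0.224/(π·0.572²) = 0.8717 m/s
Re = VD/ν = 0.8717·0.572/8.10×10^-7 = 6.16×10^5 → turbulent
ε/D = 0.24/572 = 4.20×10^-4
Haaland: f = 0.01688
h_f = f(L/D)V²/(2g) = 0.01688·(551/0.572)·0.8717²/(2·9.81) = 0.6297 m

h_f ≈ 0.630 m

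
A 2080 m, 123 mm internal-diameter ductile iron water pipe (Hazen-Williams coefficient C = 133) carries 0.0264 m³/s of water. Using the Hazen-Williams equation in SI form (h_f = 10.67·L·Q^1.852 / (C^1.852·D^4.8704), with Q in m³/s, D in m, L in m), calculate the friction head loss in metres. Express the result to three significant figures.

h_f ≈ 83.6 m

h_f = 10.67·2080·0.0264^1.852 / (133^1.852·0.123^4.8704) = 83.60 m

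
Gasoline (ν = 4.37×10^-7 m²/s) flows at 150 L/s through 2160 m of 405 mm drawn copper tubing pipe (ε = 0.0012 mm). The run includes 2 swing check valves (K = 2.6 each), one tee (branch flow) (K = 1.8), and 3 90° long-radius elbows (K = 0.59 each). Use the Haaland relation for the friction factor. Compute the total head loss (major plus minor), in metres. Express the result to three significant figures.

V = 4Q/(πD²) = 1.164 m/s; V²/2g = 0.06910 m
Re = 1.08×10^6, ε/D = 2.96×10^-6 → f = 0.01149 (Haaland)
Major: h_f = f(L/D)·V²/2g = 0.01149·5333·0.06910 = 4.235 m
Minor: ΣK = 8.77; h_m = ΣK·V²/2g = 0.6060 m
Total H_L = 4.235 + 0.6060 = 4.841 m

H_L ≈ 4.84 m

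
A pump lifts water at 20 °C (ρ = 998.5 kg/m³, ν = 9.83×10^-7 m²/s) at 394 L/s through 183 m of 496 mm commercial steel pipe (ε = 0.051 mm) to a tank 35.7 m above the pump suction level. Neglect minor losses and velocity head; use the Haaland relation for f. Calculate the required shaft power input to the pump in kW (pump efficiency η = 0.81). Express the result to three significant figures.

P_shaft ≈ 175 kW

V = 4Q/(πD²) = 2.039 m/s; Re = 1.03×10^6; ε/D = 1.03×10^-4; f = 0.01334
h_f = f(L/D)V²/2g = 1.043 m
Total head H = z + h_f = 35.7 + 1.043 = 36.74 m
P_hyd = ρgQH = 998.5·9.81·0.394·36.74 = 141.8 kW
P_shaft = P_hyd/η = 141.8/0.81 = 175.1 kW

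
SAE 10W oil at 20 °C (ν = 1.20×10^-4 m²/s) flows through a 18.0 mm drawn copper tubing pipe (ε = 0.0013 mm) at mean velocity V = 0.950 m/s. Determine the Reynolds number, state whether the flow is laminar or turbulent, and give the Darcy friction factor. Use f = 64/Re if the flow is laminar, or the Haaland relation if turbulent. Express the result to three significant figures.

Re ≈ 142; laminar; f = 64/Re ≈ 0.449

Re = VD/ν = 0.9500·0.0180/1.20×10^-4 = 142
Re < 2300 → laminar → f = 64/Re = 0.4491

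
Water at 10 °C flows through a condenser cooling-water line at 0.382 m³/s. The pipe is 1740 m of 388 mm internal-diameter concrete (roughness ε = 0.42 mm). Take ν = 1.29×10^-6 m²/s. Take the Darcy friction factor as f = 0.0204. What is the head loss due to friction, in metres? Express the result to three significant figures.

V = 4Q/(πD²) = 4·0.382/(π·0.388²) = 3.231 m/s
h_f = f(L/D)V²/(2g) = 0.02040·(1740/0.388)·3.231²/(2·9.81) = 48.67 m

h_f ≈ 48.7 m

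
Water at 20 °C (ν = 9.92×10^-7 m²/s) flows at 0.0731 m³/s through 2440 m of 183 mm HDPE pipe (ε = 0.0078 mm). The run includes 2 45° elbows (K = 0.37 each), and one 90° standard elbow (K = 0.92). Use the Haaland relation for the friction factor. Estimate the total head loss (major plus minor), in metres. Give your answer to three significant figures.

V = 4Q/(πD²) = 2.779 m/s; V²/2g = 0.3937 m
Re = 5.13×10^5, ε/D = 4.26×10^-5 → f = 0.01353 (Haaland)
Major: h_f = f(L/D)·V²/2g = 0.01353·13333·0.3937 = 71.03 m
Minor: ΣK = 1.66; h_m = ΣK·V²/2g = 0.6535 m
Total H_L = 71.03 + 0.6535 = 71.68 m

H_L ≈ 71.7 m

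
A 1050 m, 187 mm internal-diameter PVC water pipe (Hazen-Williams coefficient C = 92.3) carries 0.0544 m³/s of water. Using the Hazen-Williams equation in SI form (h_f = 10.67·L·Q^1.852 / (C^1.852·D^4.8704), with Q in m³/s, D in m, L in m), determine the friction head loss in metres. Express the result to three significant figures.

h_f ≈ 41.2 m

h_f = 10.67·1050·0.0544^1.852 / (92.3^1.852·0.187^4.8704) = 41.17 m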